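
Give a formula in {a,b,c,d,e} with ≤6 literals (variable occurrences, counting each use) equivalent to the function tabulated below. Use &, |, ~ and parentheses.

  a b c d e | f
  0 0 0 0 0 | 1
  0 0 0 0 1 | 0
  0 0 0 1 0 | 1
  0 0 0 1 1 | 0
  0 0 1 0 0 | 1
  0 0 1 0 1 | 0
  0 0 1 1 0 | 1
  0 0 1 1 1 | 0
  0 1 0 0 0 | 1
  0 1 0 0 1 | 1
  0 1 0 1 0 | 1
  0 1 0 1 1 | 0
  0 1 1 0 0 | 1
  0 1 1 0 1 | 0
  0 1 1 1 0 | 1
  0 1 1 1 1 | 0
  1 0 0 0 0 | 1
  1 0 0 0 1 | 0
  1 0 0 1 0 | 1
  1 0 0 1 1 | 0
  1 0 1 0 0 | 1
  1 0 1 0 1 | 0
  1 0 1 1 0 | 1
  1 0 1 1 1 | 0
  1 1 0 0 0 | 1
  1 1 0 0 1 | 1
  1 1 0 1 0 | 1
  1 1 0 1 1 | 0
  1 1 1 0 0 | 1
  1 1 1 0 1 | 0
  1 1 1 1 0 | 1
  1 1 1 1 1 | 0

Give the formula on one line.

(~e | ((~d | (e & c)) & (~c & b)))

  ~e = 10101010101010101010101010101010
  ~d = 11001100110011001100110011001100
  (e & c) = 00000101000001010000010100000101
  (~d | (e & c)) = 11001101110011011100110111001101
  ~c = 11110000111100001111000011110000
  (~c & b) = 00000000111100000000000011110000
  ((~d | (e & c)) & (~c & b)) = 00000000110000000000000011000000
  (~e | ((~d | (e & c)) & (~c & b))) = 10101010111010101010101011101010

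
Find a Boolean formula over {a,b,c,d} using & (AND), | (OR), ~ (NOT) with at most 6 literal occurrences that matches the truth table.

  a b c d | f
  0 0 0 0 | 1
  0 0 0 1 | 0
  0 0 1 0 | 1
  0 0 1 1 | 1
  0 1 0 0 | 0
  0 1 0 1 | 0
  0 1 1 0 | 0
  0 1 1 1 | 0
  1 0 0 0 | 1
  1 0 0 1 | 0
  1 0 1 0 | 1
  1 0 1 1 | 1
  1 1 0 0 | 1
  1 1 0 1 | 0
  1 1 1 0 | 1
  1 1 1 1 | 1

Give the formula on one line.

(((~c & ~d) | c) & (a | ~b))

  ~c = 1100110011001100
  ~d = 1010101010101010
  (~c & ~d) = 1000100010001000
  ((~c & ~d) | c) = 1011101110111011
  ~b = 1111000011110000
  (a | ~b) = 1111000011111111
  (((~c & ~d) | c) & (a | ~b)) = 1011000010111011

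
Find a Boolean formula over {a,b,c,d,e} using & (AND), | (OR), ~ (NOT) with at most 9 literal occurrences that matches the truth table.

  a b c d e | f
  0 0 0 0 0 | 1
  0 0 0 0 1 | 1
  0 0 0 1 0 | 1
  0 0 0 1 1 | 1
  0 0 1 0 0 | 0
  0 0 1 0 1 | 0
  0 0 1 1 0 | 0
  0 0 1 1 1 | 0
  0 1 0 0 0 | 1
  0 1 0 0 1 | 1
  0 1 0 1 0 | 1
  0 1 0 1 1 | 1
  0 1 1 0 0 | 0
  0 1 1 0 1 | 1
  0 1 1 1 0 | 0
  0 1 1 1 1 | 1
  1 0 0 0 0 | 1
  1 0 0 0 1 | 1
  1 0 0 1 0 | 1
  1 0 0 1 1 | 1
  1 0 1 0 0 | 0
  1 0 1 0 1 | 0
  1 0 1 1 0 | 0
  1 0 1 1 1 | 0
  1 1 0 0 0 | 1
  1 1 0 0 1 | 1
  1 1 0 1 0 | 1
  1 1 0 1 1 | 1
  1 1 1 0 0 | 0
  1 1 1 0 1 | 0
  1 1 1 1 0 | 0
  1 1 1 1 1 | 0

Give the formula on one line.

(~c | (~a & (((c | a) & ~c) | (e & (b | ~c)))))

  ~c = 11110000111100001111000011110000
  ~a = 11111111111111110000000000000000
  (c | a) = 00001111000011111111111111111111
  ((c | a) & ~c) = 00000000000000001111000011110000
  (b | ~c) = 11110000111111111111000011111111
  (e & (b | ~c)) = 01010000010101010101000001010101
  (((c | a) & ~c) | (e & (b | ~c))) = 01010000010101011111000011110101
  (~a & (((c | a) & ~c) | (e & (b | ~c)))) = 01010000010101010000000000000000
  (~c | (~a & (((c | a) & ~c) | (e & (b | ~c))))) = 11110000111101011111000011110000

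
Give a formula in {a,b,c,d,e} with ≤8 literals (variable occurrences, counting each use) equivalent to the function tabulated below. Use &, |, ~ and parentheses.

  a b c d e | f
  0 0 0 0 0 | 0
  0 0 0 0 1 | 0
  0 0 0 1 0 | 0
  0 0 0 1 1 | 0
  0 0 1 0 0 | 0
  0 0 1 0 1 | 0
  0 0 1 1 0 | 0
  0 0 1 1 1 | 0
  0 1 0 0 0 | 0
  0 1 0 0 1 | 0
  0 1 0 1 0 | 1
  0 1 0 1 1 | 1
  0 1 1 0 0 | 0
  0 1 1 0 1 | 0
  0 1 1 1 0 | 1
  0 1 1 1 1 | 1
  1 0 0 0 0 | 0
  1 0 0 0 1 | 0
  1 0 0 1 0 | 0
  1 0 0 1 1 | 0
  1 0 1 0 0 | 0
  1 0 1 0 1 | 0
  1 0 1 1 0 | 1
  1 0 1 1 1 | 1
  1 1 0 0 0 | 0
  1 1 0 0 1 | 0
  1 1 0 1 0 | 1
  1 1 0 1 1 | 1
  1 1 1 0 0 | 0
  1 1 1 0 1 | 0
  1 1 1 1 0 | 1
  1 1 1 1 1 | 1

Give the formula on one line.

  (a | b) = 00000000111111111111111111111111
  ((a | b) & d) = 00000000001100110011001100110011
  (b | c) = 00001111111111110000111111111111
  (((a | b) & d) & (b | c)) = 00000000001100110000001100110011

(((a | b) & d) & (b | c))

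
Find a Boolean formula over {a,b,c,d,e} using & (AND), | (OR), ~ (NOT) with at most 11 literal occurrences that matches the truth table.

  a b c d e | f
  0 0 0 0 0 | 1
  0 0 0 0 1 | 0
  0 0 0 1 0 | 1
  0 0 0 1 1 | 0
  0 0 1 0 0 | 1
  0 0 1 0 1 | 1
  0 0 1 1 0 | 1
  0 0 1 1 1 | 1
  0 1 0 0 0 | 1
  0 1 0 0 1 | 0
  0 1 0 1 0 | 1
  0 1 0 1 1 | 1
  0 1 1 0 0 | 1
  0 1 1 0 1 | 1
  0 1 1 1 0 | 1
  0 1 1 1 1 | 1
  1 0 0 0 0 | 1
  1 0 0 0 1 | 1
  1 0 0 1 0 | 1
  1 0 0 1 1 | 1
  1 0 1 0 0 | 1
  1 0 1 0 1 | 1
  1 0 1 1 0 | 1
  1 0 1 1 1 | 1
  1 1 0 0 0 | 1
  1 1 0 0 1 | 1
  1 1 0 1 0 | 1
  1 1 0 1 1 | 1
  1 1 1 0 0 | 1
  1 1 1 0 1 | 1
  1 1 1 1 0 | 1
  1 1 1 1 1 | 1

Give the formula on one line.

  ~c = 11110000111100001111000011110000
  (~c & d) = 00110000001100000011000000110000
  (b | (~c & d)) = 00110000111111110011000011111111
  (a & (b | (~c & d))) = 00000000000000000011000011111111
  ((a & (b | (~c & d))) | c) = 00001111000011110011111111111111
  ~e = 10101010101010101010101010101010
  (d & b) = 00000000001100110000000000110011
  (~e | (d & b)) = 10101010101110111010101010111011
  ((~e | (d & b)) | a) = 10101010101110111111111111111111
  (((a & (b | (~c & d))) | c) | ((~e | (d & b)) | a)) = 10101111101111111111111111111111

(((a & (b | (~c & d))) | c) | ((~e | (d & b)) | a))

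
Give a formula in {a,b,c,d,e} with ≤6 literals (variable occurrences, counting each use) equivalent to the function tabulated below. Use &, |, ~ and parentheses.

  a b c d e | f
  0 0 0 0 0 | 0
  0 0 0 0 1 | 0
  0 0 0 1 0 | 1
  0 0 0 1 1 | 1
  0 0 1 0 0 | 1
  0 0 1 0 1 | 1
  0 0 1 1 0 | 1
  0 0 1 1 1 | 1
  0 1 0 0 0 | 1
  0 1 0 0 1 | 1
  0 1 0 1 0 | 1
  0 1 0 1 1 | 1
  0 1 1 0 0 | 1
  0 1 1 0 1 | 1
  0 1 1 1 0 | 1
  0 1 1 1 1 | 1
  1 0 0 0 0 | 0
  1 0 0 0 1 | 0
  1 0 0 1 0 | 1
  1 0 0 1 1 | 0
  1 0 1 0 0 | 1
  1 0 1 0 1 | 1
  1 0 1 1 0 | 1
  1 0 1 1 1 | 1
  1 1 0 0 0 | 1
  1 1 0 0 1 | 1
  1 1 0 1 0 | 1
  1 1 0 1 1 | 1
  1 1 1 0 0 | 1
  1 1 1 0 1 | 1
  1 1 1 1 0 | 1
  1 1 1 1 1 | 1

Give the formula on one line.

  ~a = 11111111111111110000000000000000
  ~e = 10101010101010101010101010101010
  (~a | ~e) = 11111111111111111010101010101010
  ((~a | ~e) & d) = 00110011001100110010001000100010
  (b | c) = 00001111111111110000111111111111
  (((~a | ~e) & d) | (b | c)) = 00111111111111110010111111111111

(((~a | ~e) & d) | (b | c))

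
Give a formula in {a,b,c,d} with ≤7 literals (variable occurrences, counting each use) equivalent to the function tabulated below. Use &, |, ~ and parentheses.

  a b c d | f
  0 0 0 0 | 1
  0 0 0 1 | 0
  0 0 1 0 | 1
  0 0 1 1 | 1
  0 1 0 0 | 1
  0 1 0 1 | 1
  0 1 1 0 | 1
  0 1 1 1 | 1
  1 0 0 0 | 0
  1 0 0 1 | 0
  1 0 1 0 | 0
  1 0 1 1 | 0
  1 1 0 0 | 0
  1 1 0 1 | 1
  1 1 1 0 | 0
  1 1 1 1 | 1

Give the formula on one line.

((~a & (c | ~d)) | (d & b))

  ~a = 1111111100000000
  ~d = 1010101010101010
  (c | ~d) = 1011101110111011
  (~a & (c | ~d)) = 1011101100000000
  (d & b) = 0000010100000101
  ((~a & (c | ~d)) | (d & b)) = 1011111100000101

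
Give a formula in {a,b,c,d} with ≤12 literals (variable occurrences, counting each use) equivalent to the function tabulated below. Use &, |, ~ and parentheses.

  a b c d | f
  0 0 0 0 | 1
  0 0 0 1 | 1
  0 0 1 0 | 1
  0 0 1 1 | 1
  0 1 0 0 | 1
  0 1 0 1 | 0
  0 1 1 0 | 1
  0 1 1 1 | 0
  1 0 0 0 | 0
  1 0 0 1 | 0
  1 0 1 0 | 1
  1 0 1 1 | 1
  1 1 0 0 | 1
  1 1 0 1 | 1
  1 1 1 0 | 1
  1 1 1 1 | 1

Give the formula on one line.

  ~d = 1010101010101010
  ~b = 1111000011110000
  (~d | ~b) = 1111101011111010
  (d & c) = 0001000100010001
  ~a = 1111111100000000
  (b | ~a) = 1111111100001111
  ((d & c) | (b | ~a)) = 1111111100011111
  ((~d | ~b) & ((d & c) | (b | ~a))) = 1111101000011010
  (c | b) = 0011111100111111
  (a & (c | b)) = 0000000000111111
  (((~d | ~b) & ((d & c) | (b | ~a))) | (a & (c | b))) = 1111101000111111

(((~d | ~b) & ((d & c) | (b | ~a))) | (a & (c | b)))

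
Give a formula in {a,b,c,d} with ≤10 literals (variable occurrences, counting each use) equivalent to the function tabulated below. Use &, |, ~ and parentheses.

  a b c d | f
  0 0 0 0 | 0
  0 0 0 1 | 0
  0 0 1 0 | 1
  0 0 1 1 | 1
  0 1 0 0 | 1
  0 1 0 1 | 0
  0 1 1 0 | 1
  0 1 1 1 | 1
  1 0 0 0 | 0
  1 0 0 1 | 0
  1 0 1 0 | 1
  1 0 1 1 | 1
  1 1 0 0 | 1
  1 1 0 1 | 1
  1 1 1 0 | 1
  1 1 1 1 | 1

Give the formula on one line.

  ~a = 1111111100000000
  ~d = 1010101010101010
  (~d & b) = 0000101000001010
  (~a & (~d & b)) = 0000101000000000
  (a | c) = 0011001111111111
  ~c = 1100110011001100
  (b & ~c) = 0000110000001100
  ((b & ~c) | c) = 0011111100111111
  ((a | c) & ((b & ~c) | c)) = 0011001100111111
  ((~a & (~d & b)) | ((a | c) & ((b & ~c) | c))) = 0011101100111111

((~a & (~d & b)) | ((a | c) & ((b & ~c) | c)))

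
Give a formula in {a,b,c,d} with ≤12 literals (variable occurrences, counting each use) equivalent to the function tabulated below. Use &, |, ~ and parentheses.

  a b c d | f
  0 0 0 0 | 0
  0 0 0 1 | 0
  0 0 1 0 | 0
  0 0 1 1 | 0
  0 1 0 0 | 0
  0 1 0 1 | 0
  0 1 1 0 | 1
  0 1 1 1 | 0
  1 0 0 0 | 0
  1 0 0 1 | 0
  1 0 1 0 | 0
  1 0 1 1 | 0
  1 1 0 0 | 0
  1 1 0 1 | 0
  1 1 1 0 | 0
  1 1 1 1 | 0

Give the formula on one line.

(((c & ((~d & b) | (((b | ~a) | ~c) & d))) & ~d) & ~a)

  ~d = 1010101010101010
  (~d & b) = 0000101000001010
  ~a = 1111111100000000
  (b | ~a) = 1111111100001111
  ~c = 1100110011001100
  ((b | ~a) | ~c) = 1111111111001111
  (((b | ~a) | ~c) & d) = 0101010101000101
  ((~d & b) | (((b | ~a) | ~c) & d)) = 0101111101001111
  (c & ((~d & b) | (((b | ~a) | ~c) & d))) = 0001001100000011
  ((c & ((~d & b) | (((b | ~a) | ~c) & d))) & ~d) = 0000001000000010
  (((c & ((~d & b) | (((b | ~a) | ~c) & d))) & ~d) & ~a) = 0000001000000000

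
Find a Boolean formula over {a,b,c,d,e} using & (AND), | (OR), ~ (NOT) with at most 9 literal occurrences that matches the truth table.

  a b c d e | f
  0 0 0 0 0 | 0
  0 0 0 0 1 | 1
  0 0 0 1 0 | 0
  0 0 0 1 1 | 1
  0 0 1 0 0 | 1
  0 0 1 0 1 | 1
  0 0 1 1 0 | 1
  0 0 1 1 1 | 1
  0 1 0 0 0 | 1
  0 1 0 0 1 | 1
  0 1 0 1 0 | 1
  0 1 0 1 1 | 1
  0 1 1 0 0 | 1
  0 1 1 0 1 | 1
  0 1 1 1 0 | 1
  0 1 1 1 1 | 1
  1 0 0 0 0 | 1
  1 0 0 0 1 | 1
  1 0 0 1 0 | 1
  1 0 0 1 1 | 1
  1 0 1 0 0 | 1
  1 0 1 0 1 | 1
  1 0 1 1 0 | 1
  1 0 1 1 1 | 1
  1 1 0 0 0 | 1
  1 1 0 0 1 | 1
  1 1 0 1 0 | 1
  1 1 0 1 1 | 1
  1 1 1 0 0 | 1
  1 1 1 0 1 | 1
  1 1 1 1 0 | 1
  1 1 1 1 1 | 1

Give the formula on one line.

(((b | (a | e)) & ~c) | (b | (((a & ~e) | c) | a)))

  (a | e) = 01010101010101011111111111111111
  (b | (a | e)) = 01010101111111111111111111111111
  ~c = 11110000111100001111000011110000
  ((b | (a | e)) & ~c) = 01010000111100001111000011110000
  ~e = 10101010101010101010101010101010
  (a & ~e) = 00000000000000001010101010101010
  ((a & ~e) | c) = 00001111000011111010111110101111
  (((a & ~e) | c) | a) = 00001111000011111111111111111111
  (b | (((a & ~e) | c) | a)) = 00001111111111111111111111111111
  (((b | (a | e)) & ~c) | (b | (((a & ~e) | c) | a))) = 01011111111111111111111111111111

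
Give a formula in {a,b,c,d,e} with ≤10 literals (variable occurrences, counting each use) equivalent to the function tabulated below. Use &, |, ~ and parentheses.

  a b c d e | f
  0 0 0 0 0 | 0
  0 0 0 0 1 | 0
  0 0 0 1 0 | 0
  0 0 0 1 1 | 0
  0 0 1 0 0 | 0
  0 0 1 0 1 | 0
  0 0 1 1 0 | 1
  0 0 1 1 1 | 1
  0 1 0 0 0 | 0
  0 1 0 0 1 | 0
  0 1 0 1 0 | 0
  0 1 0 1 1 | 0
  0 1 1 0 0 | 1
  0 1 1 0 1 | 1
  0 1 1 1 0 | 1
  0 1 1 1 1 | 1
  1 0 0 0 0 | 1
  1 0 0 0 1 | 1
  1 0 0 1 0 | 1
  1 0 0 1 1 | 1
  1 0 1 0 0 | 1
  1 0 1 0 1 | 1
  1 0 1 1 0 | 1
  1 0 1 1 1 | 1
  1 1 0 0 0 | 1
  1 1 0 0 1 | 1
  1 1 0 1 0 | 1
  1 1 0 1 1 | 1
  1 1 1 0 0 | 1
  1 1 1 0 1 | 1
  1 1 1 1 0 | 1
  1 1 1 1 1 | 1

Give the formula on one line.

(a | (c & ((d & ~b) | ((d & e) | b))))

  ~b = 11111111000000001111111100000000
  (d & ~b) = 00110011000000000011001100000000
  (d & e) = 00010001000100010001000100010001
  ((d & e) | b) = 00010001111111110001000111111111
  ((d & ~b) | ((d & e) | b)) = 00110011111111110011001111111111
  (c & ((d & ~b) | ((d & e) | b))) = 00000011000011110000001100001111
  (a | (c & ((d & ~b) | ((d & e) | b)))) = 00000011000011111111111111111111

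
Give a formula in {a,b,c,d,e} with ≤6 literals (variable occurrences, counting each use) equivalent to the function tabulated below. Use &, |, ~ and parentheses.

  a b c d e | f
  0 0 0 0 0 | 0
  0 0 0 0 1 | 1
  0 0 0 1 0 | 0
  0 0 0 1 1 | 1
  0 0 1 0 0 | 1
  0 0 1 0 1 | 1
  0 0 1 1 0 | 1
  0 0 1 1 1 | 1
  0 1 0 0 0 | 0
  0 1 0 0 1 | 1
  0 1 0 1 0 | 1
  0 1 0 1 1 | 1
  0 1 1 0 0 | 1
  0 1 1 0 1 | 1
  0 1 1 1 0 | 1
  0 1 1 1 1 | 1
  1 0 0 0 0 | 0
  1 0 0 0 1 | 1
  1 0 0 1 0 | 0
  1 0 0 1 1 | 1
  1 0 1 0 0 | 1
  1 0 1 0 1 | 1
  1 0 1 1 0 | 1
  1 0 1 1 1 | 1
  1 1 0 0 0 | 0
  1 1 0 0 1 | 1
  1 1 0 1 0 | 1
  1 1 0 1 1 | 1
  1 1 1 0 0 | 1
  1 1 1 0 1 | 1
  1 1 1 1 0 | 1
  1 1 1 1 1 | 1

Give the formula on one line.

  (c | e) = 01011111010111110101111101011111
  (d & b) = 00000000001100110000000000110011
  ((c | e) | (d & b)) = 01011111011111110101111101111111

((c | e) | (d & b))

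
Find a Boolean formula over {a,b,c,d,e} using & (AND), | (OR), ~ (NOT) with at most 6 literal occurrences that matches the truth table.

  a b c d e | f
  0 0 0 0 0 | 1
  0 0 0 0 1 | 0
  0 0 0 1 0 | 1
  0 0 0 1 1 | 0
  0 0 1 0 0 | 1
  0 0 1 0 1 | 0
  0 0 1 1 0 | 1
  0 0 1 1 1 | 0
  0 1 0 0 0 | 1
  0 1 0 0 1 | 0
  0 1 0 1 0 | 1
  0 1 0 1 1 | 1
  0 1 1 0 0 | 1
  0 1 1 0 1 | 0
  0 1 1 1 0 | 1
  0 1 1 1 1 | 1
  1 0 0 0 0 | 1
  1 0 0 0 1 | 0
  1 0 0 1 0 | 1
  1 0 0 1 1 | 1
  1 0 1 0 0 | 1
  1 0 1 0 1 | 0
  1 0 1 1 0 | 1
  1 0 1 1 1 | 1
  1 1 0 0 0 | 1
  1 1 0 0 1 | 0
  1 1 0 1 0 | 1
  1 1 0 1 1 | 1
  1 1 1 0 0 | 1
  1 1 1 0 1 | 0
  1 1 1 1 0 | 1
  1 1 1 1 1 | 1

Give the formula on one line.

  ~e = 10101010101010101010101010101010
  (~e | d) = 10111011101110111011101110111011
  (a | ~e) = 10101010101010101111111111111111
  (b | (a | ~e)) = 10101010111111111111111111111111
  ((~e | d) & (b | (a | ~e))) = 10101010101110111011101110111011

((~e | d) & (b | (a | ~e)))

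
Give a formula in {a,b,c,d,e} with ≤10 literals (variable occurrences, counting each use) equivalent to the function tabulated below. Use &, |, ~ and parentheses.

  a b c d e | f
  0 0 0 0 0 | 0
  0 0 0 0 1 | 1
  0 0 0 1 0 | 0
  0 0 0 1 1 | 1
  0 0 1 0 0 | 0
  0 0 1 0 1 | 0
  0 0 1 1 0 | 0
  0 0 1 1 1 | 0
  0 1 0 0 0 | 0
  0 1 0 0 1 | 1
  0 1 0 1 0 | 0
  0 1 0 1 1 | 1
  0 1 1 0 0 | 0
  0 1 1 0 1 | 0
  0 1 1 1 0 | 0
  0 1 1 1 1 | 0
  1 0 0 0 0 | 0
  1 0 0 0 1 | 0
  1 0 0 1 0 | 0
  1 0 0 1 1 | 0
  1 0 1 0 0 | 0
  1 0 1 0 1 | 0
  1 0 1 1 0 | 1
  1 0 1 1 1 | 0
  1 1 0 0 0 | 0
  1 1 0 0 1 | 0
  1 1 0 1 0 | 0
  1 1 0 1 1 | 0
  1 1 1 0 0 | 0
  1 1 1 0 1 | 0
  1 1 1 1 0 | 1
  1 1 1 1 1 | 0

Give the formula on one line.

  (d & c) = 00000011000000110000001100000011
  (e | (d & c)) = 01010111010101110101011101010111
  ~a = 11111111111111110000000000000000
  ~c = 11110000111100001111000011110000
  (~a & ~c) = 11110000111100000000000000000000
  ~e = 10101010101010101010101010101010
  (~e & a) = 00000000000000001010101010101010
  ((~a & ~c) | (~e & a)) = 11110000111100001010101010101010
  ((e | (d & c)) & ((~a & ~c) | (~e & a))) = 01010000010100000000001000000010

((e | (d & c)) & ((~a & ~c) | (~e & a)))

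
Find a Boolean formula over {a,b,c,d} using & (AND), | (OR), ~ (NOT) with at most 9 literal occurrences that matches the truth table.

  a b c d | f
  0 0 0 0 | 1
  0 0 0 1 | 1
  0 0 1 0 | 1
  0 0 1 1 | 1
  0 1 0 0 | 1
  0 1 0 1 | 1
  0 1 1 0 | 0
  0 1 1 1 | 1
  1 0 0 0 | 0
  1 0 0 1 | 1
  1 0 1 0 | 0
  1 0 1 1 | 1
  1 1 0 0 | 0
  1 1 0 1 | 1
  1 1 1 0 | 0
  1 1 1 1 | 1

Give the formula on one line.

  ~d = 1010101010101010
  (a | ~d) = 1010101011111111
  (b | (a | ~d)) = 1010111111111111
  ~c = 1100110011001100
  ~b = 1111000011110000
  (~c | ~b) = 1111110011111100
  ~a = 1111111100000000
  ((~c | ~b) & ~a) = 1111110000000000
  ((b | (a | ~d)) & ((~c | ~b) & ~a)) = 1010110000000000
  (((b | (a | ~d)) & ((~c | ~b) & ~a)) | d) = 1111110101010101

(((b | (a | ~d)) & ((~c | ~b) & ~a)) | d)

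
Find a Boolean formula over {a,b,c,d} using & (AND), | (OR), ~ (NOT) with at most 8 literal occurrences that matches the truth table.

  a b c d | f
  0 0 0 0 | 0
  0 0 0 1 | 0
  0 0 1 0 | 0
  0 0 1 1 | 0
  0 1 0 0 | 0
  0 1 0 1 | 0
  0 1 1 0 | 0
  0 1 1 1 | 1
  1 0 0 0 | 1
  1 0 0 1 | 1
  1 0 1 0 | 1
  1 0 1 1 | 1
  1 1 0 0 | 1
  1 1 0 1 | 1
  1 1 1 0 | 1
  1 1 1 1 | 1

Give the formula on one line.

  (c | a) = 0011001111111111
  ~c = 1100110011001100
  (d | ~c) = 1101110111011101
  ((c | a) & (d | ~c)) = 0001000111011101
  (((c | a) & (d | ~c)) & b) = 0000000100001101
  ((((c | a) & (d | ~c)) & b) | a) = 0000000111111111

((((c | a) & (d | ~c)) & b) | a)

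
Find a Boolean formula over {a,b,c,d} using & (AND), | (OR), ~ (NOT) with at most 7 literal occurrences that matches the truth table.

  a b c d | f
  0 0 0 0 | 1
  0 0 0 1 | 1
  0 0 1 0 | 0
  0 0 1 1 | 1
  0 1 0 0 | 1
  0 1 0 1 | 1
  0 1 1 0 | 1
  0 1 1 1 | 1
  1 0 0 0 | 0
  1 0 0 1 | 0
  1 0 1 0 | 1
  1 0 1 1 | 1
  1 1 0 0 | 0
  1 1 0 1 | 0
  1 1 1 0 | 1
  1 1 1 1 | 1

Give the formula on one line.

((~a | c) & (~c | ((~b & d) | (a | b))))

  ~a = 1111111100000000
  (~a | c) = 1111111100110011
  ~c = 1100110011001100
  ~b = 1111000011110000
  (~b & d) = 0101000001010000
  (a | b) = 0000111111111111
  ((~b & d) | (a | b)) = 0101111111111111
  (~c | ((~b & d) | (a | b))) = 1101111111111111
  ((~a | c) & (~c | ((~b & d) | (a | b)))) = 1101111100110011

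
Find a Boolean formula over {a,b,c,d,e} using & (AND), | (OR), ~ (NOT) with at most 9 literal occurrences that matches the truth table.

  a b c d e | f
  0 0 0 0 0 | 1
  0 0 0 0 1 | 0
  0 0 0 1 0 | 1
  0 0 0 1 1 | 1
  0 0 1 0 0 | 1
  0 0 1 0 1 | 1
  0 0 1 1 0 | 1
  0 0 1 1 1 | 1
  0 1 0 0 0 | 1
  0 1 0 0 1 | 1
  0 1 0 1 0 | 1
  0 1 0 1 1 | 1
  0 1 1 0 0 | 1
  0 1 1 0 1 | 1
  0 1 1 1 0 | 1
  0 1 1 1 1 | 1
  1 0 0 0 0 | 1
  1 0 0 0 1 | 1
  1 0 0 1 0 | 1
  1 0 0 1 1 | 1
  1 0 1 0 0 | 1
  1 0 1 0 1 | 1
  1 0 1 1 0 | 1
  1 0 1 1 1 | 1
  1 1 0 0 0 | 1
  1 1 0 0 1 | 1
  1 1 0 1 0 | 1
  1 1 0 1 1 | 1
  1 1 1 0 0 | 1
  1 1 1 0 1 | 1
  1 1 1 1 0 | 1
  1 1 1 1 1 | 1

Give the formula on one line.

  (b | a) = 00000000111111111111111111111111
  (c | (b | a)) = 00001111111111111111111111111111
  ((c | (b | a)) & e) = 00000101010101010101010101010101
  (d | ((c | (b | a)) & e)) = 00110111011101110111011101110111
  ~e = 10101010101010101010101010101010
  ((d | ((c | (b | a)) & e)) | ~e) = 10111111111111111111111111111111

((d | ((c | (b | a)) & e)) | ~e)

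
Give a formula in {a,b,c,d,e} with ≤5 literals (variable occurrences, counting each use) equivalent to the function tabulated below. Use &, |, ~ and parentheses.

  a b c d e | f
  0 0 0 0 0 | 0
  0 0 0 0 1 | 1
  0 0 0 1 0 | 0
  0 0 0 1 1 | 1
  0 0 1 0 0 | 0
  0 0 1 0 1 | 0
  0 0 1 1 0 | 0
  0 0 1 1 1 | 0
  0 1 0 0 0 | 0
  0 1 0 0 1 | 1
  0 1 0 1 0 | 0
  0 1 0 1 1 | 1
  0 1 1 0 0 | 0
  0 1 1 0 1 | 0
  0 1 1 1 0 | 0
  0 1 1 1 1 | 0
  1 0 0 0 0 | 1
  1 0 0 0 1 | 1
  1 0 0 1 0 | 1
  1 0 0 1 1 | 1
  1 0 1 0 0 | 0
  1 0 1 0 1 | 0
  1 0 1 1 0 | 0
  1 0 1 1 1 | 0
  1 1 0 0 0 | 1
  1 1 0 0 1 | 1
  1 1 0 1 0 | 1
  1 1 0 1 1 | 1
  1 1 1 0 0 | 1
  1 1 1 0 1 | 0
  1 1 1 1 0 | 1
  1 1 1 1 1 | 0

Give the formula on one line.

  ~e = 10101010101010101010101010101010
  (b & ~e) = 00000000101010100000000010101010
  ~c = 11110000111100001111000011110000
  ((b & ~e) | ~c) = 11110000111110101111000011111010
  (e | a) = 01010101010101011111111111111111
  (((b & ~e) | ~c) & (e | a)) = 01010000010100001111000011111010

(((b & ~e) | ~c) & (e | a))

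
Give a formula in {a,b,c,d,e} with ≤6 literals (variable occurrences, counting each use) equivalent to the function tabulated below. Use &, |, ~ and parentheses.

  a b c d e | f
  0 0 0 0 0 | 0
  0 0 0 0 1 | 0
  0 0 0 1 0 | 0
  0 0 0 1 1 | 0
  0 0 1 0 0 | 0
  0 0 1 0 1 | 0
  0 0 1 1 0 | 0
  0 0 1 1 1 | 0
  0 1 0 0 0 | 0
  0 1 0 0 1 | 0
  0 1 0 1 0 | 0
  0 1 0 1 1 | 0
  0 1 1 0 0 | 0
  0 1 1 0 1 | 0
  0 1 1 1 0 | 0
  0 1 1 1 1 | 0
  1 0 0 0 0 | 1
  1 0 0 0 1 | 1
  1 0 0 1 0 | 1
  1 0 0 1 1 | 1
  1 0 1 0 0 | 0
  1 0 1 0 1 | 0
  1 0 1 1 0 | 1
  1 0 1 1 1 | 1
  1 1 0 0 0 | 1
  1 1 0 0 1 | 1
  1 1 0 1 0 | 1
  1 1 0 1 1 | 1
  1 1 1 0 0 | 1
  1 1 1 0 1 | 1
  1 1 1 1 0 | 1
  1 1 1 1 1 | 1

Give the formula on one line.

(a & ((~c & a) | (d | b)))

  ~c = 11110000111100001111000011110000
  (~c & a) = 00000000000000001111000011110000
  (d | b) = 00110011111111110011001111111111
  ((~c & a) | (d | b)) = 00110011111111111111001111111111
  (a & ((~c & a) | (d | b))) = 00000000000000001111001111111111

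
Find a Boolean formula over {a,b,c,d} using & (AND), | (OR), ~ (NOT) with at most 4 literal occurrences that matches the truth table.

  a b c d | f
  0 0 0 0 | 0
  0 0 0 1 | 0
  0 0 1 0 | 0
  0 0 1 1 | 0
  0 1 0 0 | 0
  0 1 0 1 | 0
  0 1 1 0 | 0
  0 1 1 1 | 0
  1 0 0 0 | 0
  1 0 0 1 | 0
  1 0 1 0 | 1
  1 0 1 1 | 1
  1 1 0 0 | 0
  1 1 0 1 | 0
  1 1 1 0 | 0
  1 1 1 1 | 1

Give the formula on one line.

(a & ((~b | d) & c))

  ~b = 1111000011110000
  (~b | d) = 1111010111110101
  ((~b | d) & c) = 0011000100110001
  (a & ((~b | d) & c)) = 0000000000110001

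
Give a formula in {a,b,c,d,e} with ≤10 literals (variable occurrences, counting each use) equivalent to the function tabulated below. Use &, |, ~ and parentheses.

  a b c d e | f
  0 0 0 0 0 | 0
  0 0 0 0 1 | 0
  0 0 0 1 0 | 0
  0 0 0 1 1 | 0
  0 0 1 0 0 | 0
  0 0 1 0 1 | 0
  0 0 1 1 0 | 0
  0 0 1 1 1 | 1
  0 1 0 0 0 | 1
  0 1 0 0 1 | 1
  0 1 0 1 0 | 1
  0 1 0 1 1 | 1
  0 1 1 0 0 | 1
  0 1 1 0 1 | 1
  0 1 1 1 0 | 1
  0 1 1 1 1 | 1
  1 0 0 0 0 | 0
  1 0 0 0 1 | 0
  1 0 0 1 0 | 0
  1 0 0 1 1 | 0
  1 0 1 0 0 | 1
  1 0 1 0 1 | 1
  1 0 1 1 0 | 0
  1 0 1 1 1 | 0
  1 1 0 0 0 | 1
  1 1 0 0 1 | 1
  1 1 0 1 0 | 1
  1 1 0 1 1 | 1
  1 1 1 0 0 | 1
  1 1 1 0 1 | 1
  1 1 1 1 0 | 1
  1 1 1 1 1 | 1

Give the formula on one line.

  (d & e) = 00010001000100010001000100010001
  (a | (d & e)) = 00010001000100011111111111111111
  ~a = 11111111111111110000000000000000
  ~d = 11001100110011001100110011001100
  (~a | ~d) = 11111111111111111100110011001100
  (c & (~a | ~d)) = 00001111000011110000110000001100
  ((a | (d & e)) & (c & (~a | ~d))) = 00000001000000010000110000001100
  (b | ((a | (d & e)) & (c & (~a | ~d)))) = 00000001111111110000110011111111

(b | ((a | (d & e)) & (c & (~a | ~d))))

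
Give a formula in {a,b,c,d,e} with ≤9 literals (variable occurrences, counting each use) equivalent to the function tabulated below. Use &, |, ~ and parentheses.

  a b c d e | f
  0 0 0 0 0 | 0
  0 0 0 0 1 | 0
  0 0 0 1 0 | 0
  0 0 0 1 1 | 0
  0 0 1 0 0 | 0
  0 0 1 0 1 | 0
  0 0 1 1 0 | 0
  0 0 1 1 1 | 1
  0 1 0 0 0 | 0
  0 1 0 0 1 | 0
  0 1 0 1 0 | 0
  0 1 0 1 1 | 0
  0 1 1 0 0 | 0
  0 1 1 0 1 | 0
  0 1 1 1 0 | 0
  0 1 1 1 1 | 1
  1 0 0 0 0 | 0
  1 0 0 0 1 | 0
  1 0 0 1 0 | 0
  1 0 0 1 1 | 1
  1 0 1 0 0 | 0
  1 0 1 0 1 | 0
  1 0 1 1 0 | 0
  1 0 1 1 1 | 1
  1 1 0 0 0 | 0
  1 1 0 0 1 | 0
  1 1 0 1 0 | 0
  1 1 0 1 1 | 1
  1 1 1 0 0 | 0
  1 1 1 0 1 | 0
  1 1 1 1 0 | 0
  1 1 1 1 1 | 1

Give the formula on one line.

((a | ((c | ~e) & d)) & (e & d))

  ~e = 10101010101010101010101010101010
  (c | ~e) = 10101111101011111010111110101111
  ((c | ~e) & d) = 00100011001000110010001100100011
  (a | ((c | ~e) & d)) = 00100011001000111111111111111111
  (e & d) = 00010001000100010001000100010001
  ((a | ((c | ~e) & d)) & (e & d)) = 00000001000000010001000100010001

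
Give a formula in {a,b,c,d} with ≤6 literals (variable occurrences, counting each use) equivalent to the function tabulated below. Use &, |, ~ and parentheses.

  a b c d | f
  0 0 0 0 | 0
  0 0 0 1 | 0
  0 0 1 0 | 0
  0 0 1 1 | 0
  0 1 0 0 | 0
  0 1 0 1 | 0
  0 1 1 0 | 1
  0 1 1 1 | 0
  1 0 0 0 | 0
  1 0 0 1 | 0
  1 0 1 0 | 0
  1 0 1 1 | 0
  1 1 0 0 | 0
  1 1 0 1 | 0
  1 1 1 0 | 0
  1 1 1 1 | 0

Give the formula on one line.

(b & ((~b | c) & (~d & ~a)))

  ~b = 1111000011110000
  (~b | c) = 1111001111110011
  ~d = 1010101010101010
  ~a = 1111111100000000
  (~d & ~a) = 1010101000000000
  ((~b | c) & (~d & ~a)) = 1010001000000000
  (b & ((~b | c) & (~d & ~a))) = 0000001000000000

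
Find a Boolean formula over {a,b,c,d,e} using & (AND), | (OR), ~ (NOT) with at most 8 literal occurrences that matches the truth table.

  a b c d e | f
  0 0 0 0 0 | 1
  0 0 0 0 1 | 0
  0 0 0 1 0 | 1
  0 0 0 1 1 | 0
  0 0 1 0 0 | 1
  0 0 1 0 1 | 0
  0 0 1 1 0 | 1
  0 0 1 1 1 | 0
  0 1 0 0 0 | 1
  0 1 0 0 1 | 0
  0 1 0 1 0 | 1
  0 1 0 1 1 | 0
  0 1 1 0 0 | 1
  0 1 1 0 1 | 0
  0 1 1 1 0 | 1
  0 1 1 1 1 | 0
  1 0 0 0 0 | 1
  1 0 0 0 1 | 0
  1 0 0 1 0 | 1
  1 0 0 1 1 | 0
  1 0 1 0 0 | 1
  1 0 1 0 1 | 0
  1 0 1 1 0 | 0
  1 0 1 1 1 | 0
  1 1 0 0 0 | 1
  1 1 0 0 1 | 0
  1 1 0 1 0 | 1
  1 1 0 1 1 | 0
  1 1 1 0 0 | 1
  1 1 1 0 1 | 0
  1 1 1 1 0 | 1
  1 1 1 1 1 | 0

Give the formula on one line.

  ~e = 10101010101010101010101010101010
  ~c = 11110000111100001111000011110000
  ~a = 11111111111111110000000000000000
  (b | ~a) = 11111111111111110000000011111111
  (~c | (b | ~a)) = 11111111111111111111000011111111
  ~d = 11001100110011001100110011001100
  ((~c | (b | ~a)) | ~d) = 11111111111111111111110011111111
  (~e & ((~c | (b | ~a)) | ~d)) = 10101010101010101010100010101010

(~e & ((~c | (b | ~a)) | ~d))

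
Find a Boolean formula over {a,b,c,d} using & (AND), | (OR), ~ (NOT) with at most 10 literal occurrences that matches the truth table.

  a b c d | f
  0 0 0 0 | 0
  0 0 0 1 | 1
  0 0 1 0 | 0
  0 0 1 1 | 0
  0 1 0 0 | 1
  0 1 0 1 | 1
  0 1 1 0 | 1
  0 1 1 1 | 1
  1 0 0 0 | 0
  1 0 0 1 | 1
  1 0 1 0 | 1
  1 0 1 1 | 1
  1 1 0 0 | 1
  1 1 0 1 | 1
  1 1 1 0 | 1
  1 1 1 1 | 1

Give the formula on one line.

((((~c & d) & ~b) | b) | (a & ((~a | ~b) & c)))

  ~c = 1100110011001100
  (~c & d) = 0100010001000100
  ~b = 1111000011110000
  ((~c & d) & ~b) = 0100000001000000
  (((~c & d) & ~b) | b) = 0100111101001111
  ~a = 1111111100000000
  (~a | ~b) = 1111111111110000
  ((~a | ~b) & c) = 0011001100110000
  (a & ((~a | ~b) & c)) = 0000000000110000
  ((((~c & d) & ~b) | b) | (a & ((~a | ~b) & c))) = 0100111101111111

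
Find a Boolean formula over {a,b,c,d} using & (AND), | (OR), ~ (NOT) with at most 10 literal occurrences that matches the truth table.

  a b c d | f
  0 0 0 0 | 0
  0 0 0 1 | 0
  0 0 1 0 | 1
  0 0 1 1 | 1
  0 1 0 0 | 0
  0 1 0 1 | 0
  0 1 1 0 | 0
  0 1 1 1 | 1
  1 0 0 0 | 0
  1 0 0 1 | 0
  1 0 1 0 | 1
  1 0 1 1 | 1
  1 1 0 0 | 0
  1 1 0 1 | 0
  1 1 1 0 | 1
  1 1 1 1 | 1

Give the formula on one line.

  ~a = 1111111100000000
  (~a | c) = 1111111100110011
  ~b = 1111000011110000
  ~c = 1100110011001100
  (~c | ~a) = 1111111111001100
  ~d = 1010101010101010
  ((~c | ~a) | ~d) = 1111111111101110
  (~b & ((~c | ~a) | ~d)) = 1111000011100000
  ((~a | c) & (~b & ((~c | ~a) | ~d))) = 1111000000100000
  (a | ((~a | c) & (~b & ((~c | ~a) | ~d)))) = 1111000011111111
  (d | (a | ((~a | c) & (~b & ((~c | ~a) | ~d))))) = 1111010111111111
  (c & (d | (a | ((~a | c) & (~b & ((~c | ~a) | ~d)))))) = 0011000100110011

(c & (d | (a | ((~a | c) & (~b & ((~c | ~a) | ~d))))))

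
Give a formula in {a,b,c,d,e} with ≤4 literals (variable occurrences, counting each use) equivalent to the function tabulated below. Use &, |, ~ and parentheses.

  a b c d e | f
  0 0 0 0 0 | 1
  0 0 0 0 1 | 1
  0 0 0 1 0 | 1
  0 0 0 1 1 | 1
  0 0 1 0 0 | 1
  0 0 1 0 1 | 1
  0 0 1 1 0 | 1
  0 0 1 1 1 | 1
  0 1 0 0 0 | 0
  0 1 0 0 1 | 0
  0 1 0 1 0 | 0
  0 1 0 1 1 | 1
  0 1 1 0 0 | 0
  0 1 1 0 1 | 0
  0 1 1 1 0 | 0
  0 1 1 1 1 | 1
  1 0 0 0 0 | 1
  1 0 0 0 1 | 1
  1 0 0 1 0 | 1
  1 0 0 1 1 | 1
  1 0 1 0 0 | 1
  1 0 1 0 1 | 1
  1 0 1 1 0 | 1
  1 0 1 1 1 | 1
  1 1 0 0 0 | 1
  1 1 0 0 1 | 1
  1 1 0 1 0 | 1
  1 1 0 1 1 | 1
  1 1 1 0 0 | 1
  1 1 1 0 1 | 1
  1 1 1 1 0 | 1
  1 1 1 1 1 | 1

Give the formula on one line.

((e & d) | (a | ~b))

  (e & d) = 00010001000100010001000100010001
  ~b = 11111111000000001111111100000000
  (a | ~b) = 11111111000000001111111111111111
  ((e & d) | (a | ~b)) = 11111111000100011111111111111111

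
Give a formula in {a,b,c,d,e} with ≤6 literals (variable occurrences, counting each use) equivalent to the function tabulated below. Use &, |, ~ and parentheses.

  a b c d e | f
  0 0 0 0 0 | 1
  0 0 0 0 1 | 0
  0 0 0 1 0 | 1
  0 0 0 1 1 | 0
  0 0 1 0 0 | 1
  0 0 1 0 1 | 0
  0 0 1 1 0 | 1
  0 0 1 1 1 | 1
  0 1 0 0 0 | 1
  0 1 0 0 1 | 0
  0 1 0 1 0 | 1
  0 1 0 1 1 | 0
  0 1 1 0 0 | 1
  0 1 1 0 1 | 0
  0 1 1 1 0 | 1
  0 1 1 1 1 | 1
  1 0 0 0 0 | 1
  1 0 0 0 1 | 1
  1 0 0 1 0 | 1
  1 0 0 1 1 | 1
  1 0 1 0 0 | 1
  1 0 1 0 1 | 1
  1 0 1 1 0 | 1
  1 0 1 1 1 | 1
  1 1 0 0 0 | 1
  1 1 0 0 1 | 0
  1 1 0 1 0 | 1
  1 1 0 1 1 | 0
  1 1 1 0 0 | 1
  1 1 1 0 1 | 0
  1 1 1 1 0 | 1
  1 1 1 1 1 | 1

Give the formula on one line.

  ~e = 10101010101010101010101010101010
  (d & c) = 00000011000000110000001100000011
  (~e | (d & c)) = 10101011101010111010101110101011
  ~b = 11111111000000001111111100000000
  (~b & a) = 00000000000000001111111100000000
  ((~e | (d & c)) | (~b & a)) = 10101011101010111111111110101011

((~e | (d & c)) | (~b & a))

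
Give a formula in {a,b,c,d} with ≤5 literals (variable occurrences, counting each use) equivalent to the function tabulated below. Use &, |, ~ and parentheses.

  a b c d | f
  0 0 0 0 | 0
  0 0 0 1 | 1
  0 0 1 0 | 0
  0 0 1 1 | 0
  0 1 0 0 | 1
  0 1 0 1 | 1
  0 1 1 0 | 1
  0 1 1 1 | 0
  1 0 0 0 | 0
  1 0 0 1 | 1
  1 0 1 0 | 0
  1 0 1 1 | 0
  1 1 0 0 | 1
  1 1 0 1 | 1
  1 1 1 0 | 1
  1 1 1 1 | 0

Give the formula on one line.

((~c | ~d) & (b | d))

  ~c = 1100110011001100
  ~d = 1010101010101010
  (~c | ~d) = 1110111011101110
  (b | d) = 0101111101011111
  ((~c | ~d) & (b | d)) = 0100111001001110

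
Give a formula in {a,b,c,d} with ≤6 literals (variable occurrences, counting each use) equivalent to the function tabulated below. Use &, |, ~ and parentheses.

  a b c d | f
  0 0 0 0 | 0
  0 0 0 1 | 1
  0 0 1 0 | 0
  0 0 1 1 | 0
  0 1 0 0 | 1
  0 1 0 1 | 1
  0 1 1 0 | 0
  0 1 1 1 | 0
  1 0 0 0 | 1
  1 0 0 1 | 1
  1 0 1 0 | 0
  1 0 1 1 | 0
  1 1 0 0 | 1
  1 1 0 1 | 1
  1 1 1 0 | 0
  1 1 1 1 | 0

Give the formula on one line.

  ~c = 1100110011001100
  ~a = 1111111100000000
  (~a & b) = 0000111100000000
  ~d = 1010101010101010
  (~d & a) = 0000000010101010
  ((~d & a) | d) = 0101010111111111
  ((~a & b) | ((~d & a) | d)) = 0101111111111111
  (~c & ((~a & b) | ((~d & a) | d))) = 0100110011001100

(~c & ((~a & b) | ((~d & a) | d)))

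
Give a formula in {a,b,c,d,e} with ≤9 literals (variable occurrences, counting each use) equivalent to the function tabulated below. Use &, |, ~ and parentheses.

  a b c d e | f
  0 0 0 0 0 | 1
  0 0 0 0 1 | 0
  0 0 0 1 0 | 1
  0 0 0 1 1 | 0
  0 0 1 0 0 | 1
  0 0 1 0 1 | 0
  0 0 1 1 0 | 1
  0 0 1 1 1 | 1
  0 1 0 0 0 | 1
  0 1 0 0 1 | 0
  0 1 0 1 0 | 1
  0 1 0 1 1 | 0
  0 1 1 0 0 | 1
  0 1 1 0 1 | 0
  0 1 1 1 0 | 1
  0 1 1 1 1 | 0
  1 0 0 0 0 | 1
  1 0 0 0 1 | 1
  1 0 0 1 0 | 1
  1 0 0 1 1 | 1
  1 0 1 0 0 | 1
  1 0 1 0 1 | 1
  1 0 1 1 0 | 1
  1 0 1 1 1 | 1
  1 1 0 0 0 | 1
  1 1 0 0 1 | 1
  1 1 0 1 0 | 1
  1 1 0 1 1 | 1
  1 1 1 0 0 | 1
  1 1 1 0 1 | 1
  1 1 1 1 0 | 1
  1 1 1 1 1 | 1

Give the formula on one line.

  ~d = 11001100110011001100110011001100
  (c | ~d) = 11001111110011111100111111001111
  ~e = 10101010101010101010101010101010
  ((c | ~d) & ~e) = 10001010100010101000101010001010
  ~b = 11111111000000001111111100000000
  (d & e) = 00010001000100010001000100010001
  (~b & (d & e)) = 00010001000000000001000100000000
  ((~b & (d & e)) & c) = 00000001000000000000000100000000
  (((c | ~d) & ~e) | ((~b & (d & e)) & c)) = 10001011100010101000101110001010
  ((((c | ~d) & ~e) | ((~b & (d & e)) & c)) | a) = 10001011100010101111111111111111
  (((((c | ~d) & ~e) | ((~b & (d & e)) & c)) | a) | ~e) = 10101011101010101111111111111111

(((((c | ~d) & ~e) | ((~b & (d & e)) & c)) | a) | ~e)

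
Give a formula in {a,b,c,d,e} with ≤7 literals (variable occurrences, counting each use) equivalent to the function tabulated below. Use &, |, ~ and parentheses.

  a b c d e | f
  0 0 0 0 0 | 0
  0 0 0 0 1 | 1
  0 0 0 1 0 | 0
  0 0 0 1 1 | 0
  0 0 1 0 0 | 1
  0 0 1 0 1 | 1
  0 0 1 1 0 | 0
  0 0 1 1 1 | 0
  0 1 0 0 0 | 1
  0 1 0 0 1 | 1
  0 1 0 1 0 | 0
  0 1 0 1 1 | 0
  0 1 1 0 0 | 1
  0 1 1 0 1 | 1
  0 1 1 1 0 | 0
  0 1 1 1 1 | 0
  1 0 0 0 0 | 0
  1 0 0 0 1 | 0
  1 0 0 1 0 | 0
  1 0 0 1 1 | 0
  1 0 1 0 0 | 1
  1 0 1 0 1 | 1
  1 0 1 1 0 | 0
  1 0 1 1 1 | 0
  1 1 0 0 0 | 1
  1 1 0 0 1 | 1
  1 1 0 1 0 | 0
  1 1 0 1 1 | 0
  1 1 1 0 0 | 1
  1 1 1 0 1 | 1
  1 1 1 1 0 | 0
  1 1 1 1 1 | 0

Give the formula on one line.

  ~b = 11111111000000001111111100000000
  ~a = 11111111111111110000000000000000
  (~b & ~a) = 11111111000000000000000000000000
  (e & (~b & ~a)) = 01010101000000000000000000000000
  ((e & (~b & ~a)) | c) = 01011111000011110000111100001111
  (b | ((e & (~b & ~a)) | c)) = 01011111111111110000111111111111
  ~d = 11001100110011001100110011001100
  ((b | ((e & (~b & ~a)) | c)) & ~d) = 01001100110011000000110011001100

((b | ((e & (~b & ~a)) | c)) & ~d)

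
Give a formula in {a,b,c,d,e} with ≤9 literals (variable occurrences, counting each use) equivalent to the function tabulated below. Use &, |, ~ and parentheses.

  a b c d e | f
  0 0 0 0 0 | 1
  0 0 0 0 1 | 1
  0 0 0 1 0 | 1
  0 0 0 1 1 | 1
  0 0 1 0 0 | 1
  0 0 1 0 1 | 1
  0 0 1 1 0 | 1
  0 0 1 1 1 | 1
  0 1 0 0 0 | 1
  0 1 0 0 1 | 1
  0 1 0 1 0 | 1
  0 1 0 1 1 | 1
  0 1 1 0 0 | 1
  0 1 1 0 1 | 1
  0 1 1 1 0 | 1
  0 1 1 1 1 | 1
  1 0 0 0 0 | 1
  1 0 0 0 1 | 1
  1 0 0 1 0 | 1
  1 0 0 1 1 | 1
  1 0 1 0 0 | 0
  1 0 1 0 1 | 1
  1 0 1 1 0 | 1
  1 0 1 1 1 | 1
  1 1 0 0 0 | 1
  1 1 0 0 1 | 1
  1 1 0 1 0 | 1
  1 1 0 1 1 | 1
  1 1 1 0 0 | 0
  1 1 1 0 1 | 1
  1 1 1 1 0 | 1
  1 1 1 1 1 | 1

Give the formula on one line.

((e | ~a) | ((d | ~a) | (((~c | ~a) | d) & ~d)))

  ~a = 11111111111111110000000000000000
  (e | ~a) = 11111111111111110101010101010101
  (d | ~a) = 11111111111111110011001100110011
  ~c = 11110000111100001111000011110000
  (~c | ~a) = 11111111111111111111000011110000
  ((~c | ~a) | d) = 11111111111111111111001111110011
  ~d = 11001100110011001100110011001100
  (((~c | ~a) | d) & ~d) = 11001100110011001100000011000000
  ((d | ~a) | (((~c | ~a) | d) & ~d)) = 11111111111111111111001111110011
  ((e | ~a) | ((d | ~a) | (((~c | ~a) | d) & ~d))) = 11111111111111111111011111110111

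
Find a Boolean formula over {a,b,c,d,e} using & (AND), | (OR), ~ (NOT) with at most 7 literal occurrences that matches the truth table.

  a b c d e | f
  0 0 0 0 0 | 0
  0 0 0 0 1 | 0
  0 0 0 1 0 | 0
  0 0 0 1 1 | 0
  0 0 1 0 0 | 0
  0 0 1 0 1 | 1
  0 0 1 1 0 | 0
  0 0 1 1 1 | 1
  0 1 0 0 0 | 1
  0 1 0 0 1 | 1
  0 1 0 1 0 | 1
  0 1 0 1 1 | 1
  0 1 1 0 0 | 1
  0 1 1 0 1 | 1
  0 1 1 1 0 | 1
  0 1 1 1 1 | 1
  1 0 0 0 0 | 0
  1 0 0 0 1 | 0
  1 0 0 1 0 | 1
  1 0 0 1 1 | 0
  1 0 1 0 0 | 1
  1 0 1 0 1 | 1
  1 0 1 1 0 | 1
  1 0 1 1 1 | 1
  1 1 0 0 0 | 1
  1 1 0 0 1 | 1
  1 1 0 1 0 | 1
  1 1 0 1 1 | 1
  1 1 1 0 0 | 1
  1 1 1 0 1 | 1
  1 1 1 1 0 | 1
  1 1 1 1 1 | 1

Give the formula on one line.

  (c & e) = 00000101000001010000010100000101
  (b | (c & e)) = 00000101111111110000010111111111
  (d | c) = 00111111001111110011111100111111
  ~e = 10101010101010101010101010101010
  (~e & a) = 00000000000000001010101010101010
  ((d | c) & (~e & a)) = 00000000000000000010101000101010
  ((b | (c & e)) | ((d | c) & (~e & a))) = 00000101111111110010111111111111

((b | (c & e)) | ((d | c) & (~e & a)))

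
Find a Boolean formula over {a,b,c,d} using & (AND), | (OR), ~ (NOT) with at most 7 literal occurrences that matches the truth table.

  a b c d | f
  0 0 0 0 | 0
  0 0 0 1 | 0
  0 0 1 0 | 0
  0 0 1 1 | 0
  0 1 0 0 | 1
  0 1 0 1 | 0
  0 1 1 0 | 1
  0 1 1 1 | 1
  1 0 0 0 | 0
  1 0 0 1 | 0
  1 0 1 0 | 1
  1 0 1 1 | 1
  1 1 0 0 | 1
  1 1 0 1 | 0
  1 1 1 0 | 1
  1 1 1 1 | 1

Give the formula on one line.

  ~d = 1010101010101010
  (b | d) = 0101111101011111
  (~d & (b | d)) = 0000101000001010
  (a | b) = 0000111111111111
  (c & (a | b)) = 0000001100110011
  ((~d & (b | d)) | (c & (a | b))) = 0000101100111011

((~d & (b | d)) | (c & (a | b)))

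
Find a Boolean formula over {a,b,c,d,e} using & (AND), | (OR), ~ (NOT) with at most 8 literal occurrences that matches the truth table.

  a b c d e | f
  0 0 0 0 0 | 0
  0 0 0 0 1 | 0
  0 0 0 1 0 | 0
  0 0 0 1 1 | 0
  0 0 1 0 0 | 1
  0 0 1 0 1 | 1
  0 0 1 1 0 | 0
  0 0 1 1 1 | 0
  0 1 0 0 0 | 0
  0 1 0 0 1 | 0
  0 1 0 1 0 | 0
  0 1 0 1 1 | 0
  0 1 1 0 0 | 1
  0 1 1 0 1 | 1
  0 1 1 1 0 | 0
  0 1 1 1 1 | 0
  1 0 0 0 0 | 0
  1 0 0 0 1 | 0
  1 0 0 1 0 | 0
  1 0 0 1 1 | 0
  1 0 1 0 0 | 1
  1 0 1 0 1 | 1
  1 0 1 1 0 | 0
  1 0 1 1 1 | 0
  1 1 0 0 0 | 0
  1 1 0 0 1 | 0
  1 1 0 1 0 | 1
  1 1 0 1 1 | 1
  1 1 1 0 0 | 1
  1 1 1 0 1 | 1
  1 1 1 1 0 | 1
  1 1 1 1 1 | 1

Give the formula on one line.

  ~b = 11111111000000001111111100000000
  (b & d) = 00000000001100110000000000110011
  (~b | (b & d)) = 11111111001100111111111100110011
  ((~b | (b & d)) & b) = 00000000001100110000000000110011
  (a & ((~b | (b & d)) & b)) = 00000000000000000000000000110011
  ~d = 11001100110011001100110011001100
  (~d & c) = 00001100000011000000110000001100
  ((a & ((~b | (b & d)) & b)) | (~d & c)) = 00001100000011000000110000111111

((a & ((~b | (b & d)) & b)) | (~d & c))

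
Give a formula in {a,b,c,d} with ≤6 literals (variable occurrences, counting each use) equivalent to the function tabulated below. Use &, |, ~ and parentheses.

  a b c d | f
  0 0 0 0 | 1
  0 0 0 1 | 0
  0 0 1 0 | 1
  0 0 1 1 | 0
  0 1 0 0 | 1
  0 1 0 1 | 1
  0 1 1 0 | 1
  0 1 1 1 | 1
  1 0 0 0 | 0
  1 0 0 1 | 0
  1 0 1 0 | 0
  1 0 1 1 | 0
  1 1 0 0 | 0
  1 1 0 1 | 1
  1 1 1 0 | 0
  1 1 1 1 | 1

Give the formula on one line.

((~d & ~a) | (d & b))

  ~d = 1010101010101010
  ~a = 1111111100000000
  (~d & ~a) = 1010101000000000
  (d & b) = 0000010100000101
  ((~d & ~a) | (d & b)) = 1010111100000101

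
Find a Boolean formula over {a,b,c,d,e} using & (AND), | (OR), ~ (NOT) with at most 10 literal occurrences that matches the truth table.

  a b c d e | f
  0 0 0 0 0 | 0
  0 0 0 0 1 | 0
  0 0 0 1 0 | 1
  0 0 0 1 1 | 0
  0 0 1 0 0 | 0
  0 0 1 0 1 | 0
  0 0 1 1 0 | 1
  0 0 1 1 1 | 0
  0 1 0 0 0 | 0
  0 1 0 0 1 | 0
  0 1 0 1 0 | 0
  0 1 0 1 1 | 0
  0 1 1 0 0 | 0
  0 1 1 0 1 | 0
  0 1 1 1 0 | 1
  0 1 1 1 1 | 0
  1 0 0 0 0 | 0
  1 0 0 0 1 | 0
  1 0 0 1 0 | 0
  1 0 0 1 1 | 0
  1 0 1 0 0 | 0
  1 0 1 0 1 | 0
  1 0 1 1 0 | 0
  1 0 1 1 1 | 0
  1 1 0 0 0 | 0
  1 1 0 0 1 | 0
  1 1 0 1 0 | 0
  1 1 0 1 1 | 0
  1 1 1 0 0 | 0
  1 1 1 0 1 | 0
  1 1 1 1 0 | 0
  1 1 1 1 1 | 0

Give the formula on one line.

  ~a = 11111111111111110000000000000000
  ~b = 11111111000000001111111100000000
  (~b | c) = 11111111000011111111111100001111
  ~e = 10101010101010101010101010101010
  (~e & d) = 00100010001000100010001000100010
  ((~b | c) & (~e & d)) = 00100010000000100010001000000010
  ~d = 11001100110011001100110011001100
  (~d | a) = 11001100110011001111111111111111
  ((~d | a) & d) = 00000000000000000011001100110011
  (((~b | c) & (~e & d)) | ((~d | a) & d)) = 00100010000000100011001100110011
  (~a & (((~b | c) & (~e & d)) | ((~d | a) & d))) = 00100010000000100000000000000000

(~a & (((~b | c) & (~e & d)) | ((~d | a) & d)))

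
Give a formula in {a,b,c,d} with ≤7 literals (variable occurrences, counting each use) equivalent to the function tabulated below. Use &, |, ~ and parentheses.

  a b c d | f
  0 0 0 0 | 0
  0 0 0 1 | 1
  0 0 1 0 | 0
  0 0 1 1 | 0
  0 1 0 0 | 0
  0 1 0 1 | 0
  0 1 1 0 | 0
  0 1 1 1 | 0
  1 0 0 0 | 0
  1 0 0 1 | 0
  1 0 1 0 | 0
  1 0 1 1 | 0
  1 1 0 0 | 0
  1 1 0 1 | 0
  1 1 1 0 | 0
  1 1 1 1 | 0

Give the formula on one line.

(((~d | (b | ~c)) & ~a) & (d & ~b))

  ~d = 1010101010101010
  ~c = 1100110011001100
  (b | ~c) = 1100111111001111
  (~d | (b | ~c)) = 1110111111101111
  ~a = 1111111100000000
  ((~d | (b | ~c)) & ~a) = 1110111100000000
  ~b = 1111000011110000
  (d & ~b) = 0101000001010000
  (((~d | (b | ~c)) & ~a) & (d & ~b)) = 0100000000000000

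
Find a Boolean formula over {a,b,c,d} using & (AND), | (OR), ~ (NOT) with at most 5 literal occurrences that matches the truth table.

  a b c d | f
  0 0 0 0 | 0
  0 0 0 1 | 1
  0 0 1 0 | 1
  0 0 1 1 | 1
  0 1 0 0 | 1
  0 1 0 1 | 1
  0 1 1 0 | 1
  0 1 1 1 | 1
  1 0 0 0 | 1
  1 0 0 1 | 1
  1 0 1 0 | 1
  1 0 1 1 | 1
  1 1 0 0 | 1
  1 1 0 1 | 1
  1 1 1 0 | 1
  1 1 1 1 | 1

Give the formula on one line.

(((b | d) | a) | (a | c))

  (b | d) = 0101111101011111
  ((b | d) | a) = 0101111111111111
  (a | c) = 0011001111111111
  (((b | d) | a) | (a | c)) = 0111111111111111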